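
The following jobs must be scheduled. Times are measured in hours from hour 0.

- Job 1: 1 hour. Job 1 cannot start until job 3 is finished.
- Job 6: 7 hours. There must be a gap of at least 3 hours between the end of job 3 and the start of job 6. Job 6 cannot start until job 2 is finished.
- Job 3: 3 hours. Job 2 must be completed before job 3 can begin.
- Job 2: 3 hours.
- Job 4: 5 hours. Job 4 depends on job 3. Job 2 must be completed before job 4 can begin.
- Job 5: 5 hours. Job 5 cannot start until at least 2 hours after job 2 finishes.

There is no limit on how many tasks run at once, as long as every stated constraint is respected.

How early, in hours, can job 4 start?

Job 2 has no prerequisites, so it starts at hour 0 and finishes at hour 3.
After job 2 (finishes hour 3), job 3 can start at hour 3 and finishes at hour 6.
Job 4 waits on job 3 (finishes hour 6); job 2 (finishes hour 3). The latest of these is hour 6, which is the earliest job 4 can start.

6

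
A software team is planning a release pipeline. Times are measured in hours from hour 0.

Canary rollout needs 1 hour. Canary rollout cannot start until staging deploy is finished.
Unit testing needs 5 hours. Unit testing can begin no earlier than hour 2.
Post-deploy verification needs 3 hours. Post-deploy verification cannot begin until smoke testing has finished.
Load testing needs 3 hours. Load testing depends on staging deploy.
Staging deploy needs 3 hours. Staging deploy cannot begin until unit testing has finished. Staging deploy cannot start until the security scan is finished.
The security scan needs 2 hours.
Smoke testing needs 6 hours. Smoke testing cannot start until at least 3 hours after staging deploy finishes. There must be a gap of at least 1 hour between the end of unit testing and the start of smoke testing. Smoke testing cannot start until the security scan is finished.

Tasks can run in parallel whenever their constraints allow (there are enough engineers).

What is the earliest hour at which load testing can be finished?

13

Nothing blocks the security scan, so it runs from hour 0 to hour 2.
Unit testing cannot begin until its own release at hour 2. It runs from hour 2 to 2 + 5 = hour 7.
Staging deploy cannot start until unit testing (finishes hour 7); the security scan (finishes hour 2). The controlling bound is hour 7, so staging deploy finishes at 7 + 3 = hour 10.
Load testing waits on staging deploy (finishes hour 10), so it starts at hour 10 and finishes at 10 + 3 = hour 13.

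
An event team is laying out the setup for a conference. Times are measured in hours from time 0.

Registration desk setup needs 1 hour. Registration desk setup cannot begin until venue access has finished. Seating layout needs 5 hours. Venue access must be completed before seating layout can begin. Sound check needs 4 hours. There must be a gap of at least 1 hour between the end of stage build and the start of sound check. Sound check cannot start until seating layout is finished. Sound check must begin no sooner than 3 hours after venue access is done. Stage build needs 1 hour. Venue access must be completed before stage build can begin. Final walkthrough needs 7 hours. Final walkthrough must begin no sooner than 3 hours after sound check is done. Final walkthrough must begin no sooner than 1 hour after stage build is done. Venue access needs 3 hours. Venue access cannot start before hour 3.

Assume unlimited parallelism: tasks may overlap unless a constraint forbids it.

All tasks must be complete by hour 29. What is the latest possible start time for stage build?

Final walkthrough has no dependents, so it just needs to finish by hour 29. Starting by 29 − 7 = hour 22 achieves that.
Sound check feeds into final walkthrough (must start by hour 22, minus 3-hour gap → hour 19); so sound check must finish by hour 19 and therefore start by hour 15.
Stage build must finish in time for sound check (must start by hour 15, minus 1-hour gap → hour 14); final walkthrough (must start by hour 22, minus 1-hour gap → hour 21). The tightest is hour 14, so stage build must start by 14 − 1 = hour 13.

13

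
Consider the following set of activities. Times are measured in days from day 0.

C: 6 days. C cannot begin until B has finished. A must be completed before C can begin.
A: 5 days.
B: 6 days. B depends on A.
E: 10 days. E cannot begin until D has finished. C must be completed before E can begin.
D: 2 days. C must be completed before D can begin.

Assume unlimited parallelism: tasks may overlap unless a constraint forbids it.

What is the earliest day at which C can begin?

11

Nothing blocks A, so it runs from day 0 to day 5.
B cannot begin until A (finishes day 5). It runs from day 5 to 5 + 6 = day 11.
C waits on B (finishes day 11); A (finishes day 5). The latest of these is day 11, which is the earliest C can start.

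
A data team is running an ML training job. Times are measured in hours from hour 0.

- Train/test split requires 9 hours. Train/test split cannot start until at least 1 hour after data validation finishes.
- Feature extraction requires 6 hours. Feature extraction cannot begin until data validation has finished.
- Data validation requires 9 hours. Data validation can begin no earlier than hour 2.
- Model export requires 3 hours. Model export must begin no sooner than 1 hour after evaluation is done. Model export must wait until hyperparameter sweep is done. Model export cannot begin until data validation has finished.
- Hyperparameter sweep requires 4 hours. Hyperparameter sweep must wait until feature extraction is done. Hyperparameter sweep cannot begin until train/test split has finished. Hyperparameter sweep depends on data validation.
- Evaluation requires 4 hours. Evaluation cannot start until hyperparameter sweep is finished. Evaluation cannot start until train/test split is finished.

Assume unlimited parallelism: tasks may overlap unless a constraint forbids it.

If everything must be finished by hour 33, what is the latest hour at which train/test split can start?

Nothing follows model export; the deadline of hour 33 is its only limit. It must start by 33 − 3 = hour 30.
Evaluation has to be done before model export (must start by hour 30, minus 1-hour gap → hour 29). That means finishing by hour 29, i.e. starting by 29 − 4 = hour 25.
For hyperparameter sweep: evaluation (must start by hour 25); model export (must start by hour 30). The most restrictive is hour 25; with a 4-hour duration, hyperparameter sweep must start by hour 21.
For train/test split: hyperparameter sweep (must start by hour 21); evaluation (must start by hour 25). The most restrictive is hour 21; with a 9-hour duration, train/test split must start by hour 12.

12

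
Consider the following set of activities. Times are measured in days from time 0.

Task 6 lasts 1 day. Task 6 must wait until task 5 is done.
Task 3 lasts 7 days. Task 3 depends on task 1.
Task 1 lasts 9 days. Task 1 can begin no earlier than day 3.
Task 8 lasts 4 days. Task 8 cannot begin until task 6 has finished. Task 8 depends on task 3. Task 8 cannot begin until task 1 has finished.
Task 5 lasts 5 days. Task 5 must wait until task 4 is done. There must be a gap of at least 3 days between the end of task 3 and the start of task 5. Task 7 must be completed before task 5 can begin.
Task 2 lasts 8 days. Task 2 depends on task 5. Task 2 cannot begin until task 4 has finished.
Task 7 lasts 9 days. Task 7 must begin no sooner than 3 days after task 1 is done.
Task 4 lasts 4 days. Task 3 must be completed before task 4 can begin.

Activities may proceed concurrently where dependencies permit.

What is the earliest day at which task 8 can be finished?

34

Task 1 waits on its own release at day 3, so it starts at day 3 and finishes at 3 + 9 = day 12.
Task 7 waits on task 1 (finishes day 12, plus 3-day gap → day 15), so it starts at day 15 and finishes at 15 + 9 = day 24.
Task 3 cannot begin until task 1 (finishes day 12). It runs from day 12 to 12 + 7 = day 19.
After task 3 (finishes day 19), task 4 can start at day 19 and finishes at day 23.
For task 5: task 4 (finishes day 23); task 3 (finishes day 19, plus 3-day gap → day 22); task 7 (finishes day 24). Taking the maximum gives a start of day 24, and it finishes at 24 + 5 = day 29.
Task 6 waits on task 5 (finishes day 29), so it starts at day 29 and finishes at 29 + 1 = day 30.
Task 8 has to wait for task 6 (finishes day 30); task 3 (finishes day 19); task 1 (finishes day 12). The latest of these is day 30, so task 8 runs day 30 to 30 + 4 = day 34.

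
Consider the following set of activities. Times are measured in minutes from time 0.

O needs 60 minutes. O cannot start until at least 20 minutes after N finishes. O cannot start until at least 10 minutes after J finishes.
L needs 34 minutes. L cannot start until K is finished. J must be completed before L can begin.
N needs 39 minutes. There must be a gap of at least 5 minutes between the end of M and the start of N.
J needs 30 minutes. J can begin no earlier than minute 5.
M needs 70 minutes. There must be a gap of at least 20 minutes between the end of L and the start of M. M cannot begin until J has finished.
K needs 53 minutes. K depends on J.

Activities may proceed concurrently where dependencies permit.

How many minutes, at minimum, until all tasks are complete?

336

J waits on its own release at minute 5, so it starts at minute 5 and finishes at 5 + 30 = minute 35.
K waits on J (finishes minute 35), so it starts at minute 35 and finishes at 35 + 53 = minute 88.
For L: K (finishes minute 88); J (finishes minute 35). Taking the maximum gives a start of minute 88, and it finishes at 88 + 34 = minute 122.
For M: L (finishes minute 122, plus 20-minute gap → minute 142); J (finishes minute 35). Taking the maximum gives a start of minute 142, and it finishes at 142 + 70 = minute 212.
N cannot begin until M (finishes minute 212, plus 5-minute gap → minute 217). It runs from minute 217 to 217 + 39 = minute 256.
O needs all of N (finishes minute 256, plus 20-minute gap → minute 276); J (finishes minute 35, plus 10-minute gap → minute 45). That puts its earliest start at minute 276; it finishes at 276 + 60 = minute 336.
All tasks are finished once the last one completes. Finish times: J at 35, K at 88, L at 122, M at 212, N at 256, O at 336. The latest is minute 336.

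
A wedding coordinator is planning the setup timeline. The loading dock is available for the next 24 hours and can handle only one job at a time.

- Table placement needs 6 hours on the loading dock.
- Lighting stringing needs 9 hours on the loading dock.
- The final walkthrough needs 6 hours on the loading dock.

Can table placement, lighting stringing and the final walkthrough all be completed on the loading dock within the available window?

Yes

Running back to back, the jobs need 6 + 9 + 6 = 21 hours on the loading dock.
Since 21 ≤ 24, they fit within the window.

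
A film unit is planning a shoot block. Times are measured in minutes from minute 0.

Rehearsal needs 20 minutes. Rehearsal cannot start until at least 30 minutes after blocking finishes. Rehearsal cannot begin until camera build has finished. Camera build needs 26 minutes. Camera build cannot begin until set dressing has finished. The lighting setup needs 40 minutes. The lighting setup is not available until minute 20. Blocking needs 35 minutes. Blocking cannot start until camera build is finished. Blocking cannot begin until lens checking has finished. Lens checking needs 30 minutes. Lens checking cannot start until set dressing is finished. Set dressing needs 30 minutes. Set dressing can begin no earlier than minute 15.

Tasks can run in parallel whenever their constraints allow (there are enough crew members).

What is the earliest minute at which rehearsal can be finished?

Set dressing cannot begin until its own release at minute 15. It runs from minute 15 to 15 + 30 = minute 45.
Lens checking waits on set dressing (finishes minute 45), so it starts at minute 45 and finishes at 45 + 30 = minute 75.
After set dressing (finishes minute 45), camera build can start at minute 45 and finishes at minute 71.
Blocking needs all of camera build (finishes minute 71); lens checking (finishes minute 75). That puts its earliest start at minute 75; it finishes at 75 + 35 = minute 110.
Rehearsal has to wait for blocking (finishes minute 110, plus 30-minute gap → minute 140); camera build (finishes minute 71). The latest of these is minute 140, so rehearsal runs minute 140 to 140 + 20 = minute 160.

160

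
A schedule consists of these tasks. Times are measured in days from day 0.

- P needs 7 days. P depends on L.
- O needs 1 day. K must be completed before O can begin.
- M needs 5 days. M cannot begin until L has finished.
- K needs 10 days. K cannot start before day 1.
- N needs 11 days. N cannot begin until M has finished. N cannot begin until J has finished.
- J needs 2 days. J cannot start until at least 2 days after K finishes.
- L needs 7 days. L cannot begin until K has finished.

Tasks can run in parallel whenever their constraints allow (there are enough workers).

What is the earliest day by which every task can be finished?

34

K cannot begin until its own release at day 1. It runs from day 1 to 1 + 10 = day 11.
After K (finishes day 11), O can start at day 11 and finishes at day 12.
L cannot begin until K (finishes day 11). It runs from day 11 to 11 + 7 = day 18.
P cannot begin until L (finishes day 18). It runs from day 18 to 18 + 7 = day 25.
After L (finishes day 18), M can start at day 18 and finishes at day 23.
J cannot begin until K (finishes day 11, plus 2-day gap → day 13). It runs from day 13 to 13 + 2 = day 15.
For N: M (finishes day 23); J (finishes day 15). Taking the maximum gives a start of day 23, and it finishes at 23 + 11 = day 34.
All tasks are finished once the last one completes. Finish times: J at 15, K at 11, L at 18, M at 23, N at 34, O at 12, P at 25. The latest is day 34.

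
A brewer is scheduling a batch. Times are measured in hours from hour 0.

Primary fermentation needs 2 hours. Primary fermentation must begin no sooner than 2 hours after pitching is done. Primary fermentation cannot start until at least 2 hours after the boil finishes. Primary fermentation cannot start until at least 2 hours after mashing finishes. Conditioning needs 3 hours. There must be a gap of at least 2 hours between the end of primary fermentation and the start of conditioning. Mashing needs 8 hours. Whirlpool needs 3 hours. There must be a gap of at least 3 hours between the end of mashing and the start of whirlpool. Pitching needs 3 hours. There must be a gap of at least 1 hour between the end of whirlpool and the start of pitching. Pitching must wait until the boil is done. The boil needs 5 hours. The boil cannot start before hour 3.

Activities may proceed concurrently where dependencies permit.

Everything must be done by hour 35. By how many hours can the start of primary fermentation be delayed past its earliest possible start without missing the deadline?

8

The boil cannot begin until its own release at hour 3. It runs from hour 3 to 3 + 5 = hour 8.
Mashing can start immediately at hour 0; it finishes at hour 8.
Whirlpool waits on mashing (finishes hour 8, plus 3-hour gap → hour 11), so it starts at hour 11 and finishes at 11 + 3 = hour 14.
Pitching needs all of whirlpool (finishes hour 14, plus 1-hour gap → hour 15); the boil (finishes hour 8). That puts its earliest start at hour 15; it finishes at 15 + 3 = hour 18.
Primary fermentation cannot start until pitching (finishes hour 18, plus 2-hour gap → hour 20); the boil (finishes hour 8, plus 2-hour gap → hour 10); mashing (finishes hour 8, plus 2-hour gap → hour 10). The controlling bound is hour 20, so primary fermentation finishes at 20 + 2 = hour 22.

Working backward from the deadline:
To finish by hour 35, conditioning (duration 3) must start no later than hour 32.
Primary fermentation has to be done before conditioning (must start by hour 32, minus 2-hour gap → hour 30). That means finishing by hour 30, i.e. starting by 30 − 2 = hour 28.
So primary fermentation can start as early as hour 20 and as late as hour 28, giving 28 − 20 = 8 hours of slack.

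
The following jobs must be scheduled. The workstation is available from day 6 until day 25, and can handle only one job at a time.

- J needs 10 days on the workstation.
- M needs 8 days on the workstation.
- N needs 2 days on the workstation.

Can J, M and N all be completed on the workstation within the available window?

No

The workstation window is 25 − 6 = 19 days.
Running back to back, the jobs need 10 + 8 + 2 = 20 days on the workstation.
Since 20 > 19, they cannot all fit.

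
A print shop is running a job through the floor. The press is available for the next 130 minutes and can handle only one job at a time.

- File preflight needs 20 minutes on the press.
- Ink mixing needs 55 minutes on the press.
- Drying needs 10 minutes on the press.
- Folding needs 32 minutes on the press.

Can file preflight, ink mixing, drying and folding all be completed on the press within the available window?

Running back to back, the jobs need 20 + 55 + 10 + 32 = 117 minutes on the press.
Since 117 ≤ 130, they fit within the window.

Yes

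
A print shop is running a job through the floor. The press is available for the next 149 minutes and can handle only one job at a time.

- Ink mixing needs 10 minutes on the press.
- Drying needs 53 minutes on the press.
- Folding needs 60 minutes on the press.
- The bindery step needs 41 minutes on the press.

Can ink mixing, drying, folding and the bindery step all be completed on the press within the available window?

Running back to back, the jobs need 10 + 53 + 60 + 41 = 164 minutes on the press.
Since 164 > 149, they cannot all fit.

No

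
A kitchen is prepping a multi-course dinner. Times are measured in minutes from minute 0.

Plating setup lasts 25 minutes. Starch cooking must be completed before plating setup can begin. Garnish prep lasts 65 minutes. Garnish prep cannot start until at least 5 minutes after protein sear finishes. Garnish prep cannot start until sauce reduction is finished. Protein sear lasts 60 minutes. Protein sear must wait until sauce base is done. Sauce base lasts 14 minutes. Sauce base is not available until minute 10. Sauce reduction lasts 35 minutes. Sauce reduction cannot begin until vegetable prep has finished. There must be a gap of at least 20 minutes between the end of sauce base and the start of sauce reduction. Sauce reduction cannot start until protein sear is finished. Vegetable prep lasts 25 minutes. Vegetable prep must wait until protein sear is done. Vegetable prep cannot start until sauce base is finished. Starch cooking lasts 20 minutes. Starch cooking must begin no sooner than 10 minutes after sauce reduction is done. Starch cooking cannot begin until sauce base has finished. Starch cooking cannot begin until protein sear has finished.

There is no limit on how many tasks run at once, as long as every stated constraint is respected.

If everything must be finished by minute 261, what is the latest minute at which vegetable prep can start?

To finish by minute 261, plating setup (duration 25) must start no later than minute 236.
Starch cooking feeds into plating setup (must start by minute 236); so starch cooking must finish by minute 236 and therefore start by minute 216.
To finish by minute 261, garnish prep (duration 65) must start no later than minute 196.
Sauce reduction must finish in time for starch cooking (must start by minute 216, minus 10-minute gap → minute 206); garnish prep (must start by minute 196). The tightest is minute 196, so sauce reduction must start by 196 − 35 = minute 161.
Vegetable prep must finish before sauce reduction (must start by minute 161). With a 25-minute duration, vegetable prep must start by 161 − 25 = minute 136.

136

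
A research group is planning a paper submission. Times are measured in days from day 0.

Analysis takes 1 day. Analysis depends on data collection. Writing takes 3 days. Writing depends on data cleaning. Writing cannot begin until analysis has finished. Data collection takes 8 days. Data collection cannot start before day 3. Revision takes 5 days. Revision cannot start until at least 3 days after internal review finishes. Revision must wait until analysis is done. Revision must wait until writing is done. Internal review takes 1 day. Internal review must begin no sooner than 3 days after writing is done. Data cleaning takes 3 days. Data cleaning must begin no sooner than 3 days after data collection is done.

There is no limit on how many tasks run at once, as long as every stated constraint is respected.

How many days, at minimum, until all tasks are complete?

32

After its own release at day 3, data collection can start at day 3 and finishes at day 11.
After data collection (finishes day 11), analysis can start at day 11 and finishes at day 12.
Data cleaning waits on data collection (finishes day 11, plus 3-day gap → day 14), so it starts at day 14 and finishes at 14 + 3 = day 17.
Writing needs all of data cleaning (finishes day 17); analysis (finishes day 12). That puts its earliest start at day 17; it finishes at 17 + 3 = day 20.
Internal review cannot begin until writing (finishes day 20, plus 3-day gap → day 23). It runs from day 23 to 23 + 1 = day 24.
Revision has to wait for internal review (finishes day 24, plus 3-day gap → day 27); analysis (finishes day 12); writing (finishes day 20). The latest of these is day 27, so revision runs day 27 to 27 + 5 = day 32.
All tasks are finished once the last one completes. Finish times: Data collection at 11, Data cleaning at 17, Analysis at 12, Writing at 20, Internal review at 24, Revision at 32. The latest is day 32.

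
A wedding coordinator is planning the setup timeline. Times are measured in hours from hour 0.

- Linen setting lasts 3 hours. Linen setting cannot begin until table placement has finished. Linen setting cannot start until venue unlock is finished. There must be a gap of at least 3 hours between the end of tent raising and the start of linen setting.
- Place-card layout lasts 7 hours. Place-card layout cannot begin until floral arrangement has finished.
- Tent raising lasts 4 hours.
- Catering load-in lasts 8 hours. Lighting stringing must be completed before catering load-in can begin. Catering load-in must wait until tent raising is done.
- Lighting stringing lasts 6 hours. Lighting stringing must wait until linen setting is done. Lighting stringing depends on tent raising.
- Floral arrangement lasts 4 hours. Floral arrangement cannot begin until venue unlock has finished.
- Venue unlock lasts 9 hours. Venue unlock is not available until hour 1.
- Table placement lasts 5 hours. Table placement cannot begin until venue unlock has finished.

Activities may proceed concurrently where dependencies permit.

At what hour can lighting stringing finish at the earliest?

24

Tent raising has no prerequisites, so it starts at hour 0 and finishes at hour 4.
After its own release at hour 1, venue unlock can start at hour 1 and finishes at hour 10.
Table placement cannot begin until venue unlock (finishes hour 10). It runs from hour 10 to 10 + 5 = hour 15.
Linen setting has to wait for table placement (finishes hour 15); venue unlock (finishes hour 10); tent raising (finishes hour 4, plus 3-hour gap → hour 7). The latest of these is hour 15, so linen setting runs hour 15 to 15 + 3 = hour 18.
Lighting stringing has to wait for linen setting (finishes hour 18); tent raising (finishes hour 4). The latest of these is hour 18, so lighting stringing runs hour 18 to 18 + 6 = hour 24.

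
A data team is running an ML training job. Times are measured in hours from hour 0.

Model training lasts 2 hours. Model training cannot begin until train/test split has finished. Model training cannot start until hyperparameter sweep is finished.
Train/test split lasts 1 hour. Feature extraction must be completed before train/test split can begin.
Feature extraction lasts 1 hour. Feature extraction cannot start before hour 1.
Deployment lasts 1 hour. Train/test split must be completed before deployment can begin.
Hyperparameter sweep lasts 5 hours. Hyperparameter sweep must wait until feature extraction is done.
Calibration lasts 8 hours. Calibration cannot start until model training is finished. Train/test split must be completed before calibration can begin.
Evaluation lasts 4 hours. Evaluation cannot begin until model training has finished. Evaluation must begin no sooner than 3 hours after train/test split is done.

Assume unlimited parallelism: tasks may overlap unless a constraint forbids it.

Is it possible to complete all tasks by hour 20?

After its own release at hour 1, feature extraction can start at hour 1 and finishes at hour 2.
Hyperparameter sweep waits on feature extraction (finishes hour 2), so it starts at hour 2 and finishes at 2 + 5 = hour 7.
Train/test split waits on feature extraction (finishes hour 2), so it starts at hour 2 and finishes at 2 + 1 = hour 3.
After train/test split (finishes hour 3), deployment can start at hour 3 and finishes at hour 4.
Model training has to wait for train/test split (finishes hour 3); hyperparameter sweep (finishes hour 7). The latest of these is hour 7, so model training runs hour 7 to 7 + 2 = hour 9.
Calibration needs all of model training (finishes hour 9); train/test split (finishes hour 3). That puts its earliest start at hour 9; it finishes at 9 + 8 = hour 17.
For evaluation: model training (finishes hour 9); train/test split (finishes hour 3, plus 3-hour gap → hour 6). Taking the maximum gives a start of hour 9, and it finishes at 9 + 4 = hour 13.
Every task is finished by hour 17, which is no later than the deadline of 20, so the schedule is feasible.

Yes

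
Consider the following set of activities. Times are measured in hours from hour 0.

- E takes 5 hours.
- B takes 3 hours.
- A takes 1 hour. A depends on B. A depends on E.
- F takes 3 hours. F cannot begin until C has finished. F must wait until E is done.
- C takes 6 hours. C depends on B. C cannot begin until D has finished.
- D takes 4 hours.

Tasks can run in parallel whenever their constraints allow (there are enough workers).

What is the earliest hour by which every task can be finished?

13

E can start immediately at hour 0; it finishes at hour 5.
Nothing blocks D, so it runs from hour 0 to hour 4.
B can start immediately at hour 0; it finishes at hour 3.
C has to wait for B (finishes hour 3); D (finishes hour 4). The latest of these is hour 4, so C runs hour 4 to 4 + 6 = hour 10.
F cannot start until C (finishes hour 10); E (finishes hour 5). The controlling bound is hour 10, so F finishes at 10 + 3 = hour 13.
For A: B (finishes hour 3); E (finishes hour 5). Taking the maximum gives a start of hour 5, and it finishes at 5 + 1 = hour 6.
All tasks are finished once the last one completes. Finish times: A at 6, B at 3, C at 10, D at 4, E at 5, F at 13. The latest is hour 13.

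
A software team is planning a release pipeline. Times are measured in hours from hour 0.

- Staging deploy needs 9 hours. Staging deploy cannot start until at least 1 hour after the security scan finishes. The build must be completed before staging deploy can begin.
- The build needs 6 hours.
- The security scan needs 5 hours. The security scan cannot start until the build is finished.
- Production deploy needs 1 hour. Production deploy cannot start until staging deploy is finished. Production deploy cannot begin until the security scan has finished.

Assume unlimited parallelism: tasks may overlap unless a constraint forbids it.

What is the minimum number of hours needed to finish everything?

22

The build can start immediately at hour 0; it finishes at hour 6.
The security scan waits on the build (finishes hour 6), so it starts at hour 6 and finishes at 6 + 5 = hour 11.
Staging deploy has to wait for the security scan (finishes hour 11, plus 1-hour gap → hour 12); the build (finishes hour 6). The latest of these is hour 12, so staging deploy runs hour 12 to 12 + 9 = hour 21.
For production deploy: staging deploy (finishes hour 21); the security scan (finishes hour 11). Taking the maximum gives a start of hour 21, and it finishes at 21 + 1 = hour 22.
All tasks are finished once the last one completes. Finish times: The build at 6, The security scan at 11, Staging deploy at 21, Production deploy at 22. The latest is hour 22.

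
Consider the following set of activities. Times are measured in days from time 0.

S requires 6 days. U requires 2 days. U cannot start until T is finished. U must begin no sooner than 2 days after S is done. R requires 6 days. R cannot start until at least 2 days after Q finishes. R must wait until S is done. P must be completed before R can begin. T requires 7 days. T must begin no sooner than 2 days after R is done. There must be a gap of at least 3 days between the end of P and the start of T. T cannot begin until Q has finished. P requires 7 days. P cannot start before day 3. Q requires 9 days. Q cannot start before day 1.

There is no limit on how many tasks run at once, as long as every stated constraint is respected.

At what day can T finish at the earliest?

27

S can start immediately at day 0; it finishes at day 6.
Q waits on its own release at day 1, so it starts at day 1 and finishes at 1 + 9 = day 10.
After its own release at day 3, P can start at day 3 and finishes at day 10.
For R: Q (finishes day 10, plus 2-day gap → day 12); S (finishes day 6); P (finishes day 10). Taking the maximum gives a start of day 12, and it finishes at 12 + 6 = day 18.
For T: R (finishes day 18, plus 2-day gap → day 20); P (finishes day 10, plus 3-day gap → day 13); Q (finishes day 10). Taking the maximum gives a start of day 20, and it finishes at 20 + 7 = day 27.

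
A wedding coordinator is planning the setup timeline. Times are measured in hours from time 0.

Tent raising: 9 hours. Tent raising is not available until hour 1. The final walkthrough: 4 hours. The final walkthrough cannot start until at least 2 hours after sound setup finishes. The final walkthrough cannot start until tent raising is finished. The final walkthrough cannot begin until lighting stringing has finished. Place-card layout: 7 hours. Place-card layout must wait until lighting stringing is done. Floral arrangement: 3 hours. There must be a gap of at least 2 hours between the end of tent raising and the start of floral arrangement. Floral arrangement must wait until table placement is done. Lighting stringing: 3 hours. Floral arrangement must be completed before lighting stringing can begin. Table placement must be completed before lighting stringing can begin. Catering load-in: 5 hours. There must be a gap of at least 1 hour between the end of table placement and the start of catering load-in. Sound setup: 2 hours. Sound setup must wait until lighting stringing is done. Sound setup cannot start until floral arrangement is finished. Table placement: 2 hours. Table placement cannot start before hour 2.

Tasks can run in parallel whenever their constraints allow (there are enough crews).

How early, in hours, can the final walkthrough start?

22

After its own release at hour 2, table placement can start at hour 2 and finishes at hour 4.
After its own release at hour 1, tent raising can start at hour 1 and finishes at hour 10.
Floral arrangement cannot start until tent raising (finishes hour 10, plus 2-hour gap → hour 12); table placement (finishes hour 4). The controlling bound is hour 12, so floral arrangement finishes at 12 + 3 = hour 15.
Lighting stringing cannot start until floral arrangement (finishes hour 15); table placement (finishes hour 4). The controlling bound is hour 15, so lighting stringing finishes at 15 + 3 = hour 18.
For sound setup: lighting stringing (finishes hour 18); floral arrangement (finishes hour 15). Taking the maximum gives a start of hour 18, and it finishes at 18 + 2 = hour 20.
The final walkthrough waits on sound setup (finishes hour 20, plus 2-hour gap → hour 22); tent raising (finishes hour 10); lighting stringing (finishes hour 18). The latest of these is hour 22, which is the earliest the final walkthrough can start.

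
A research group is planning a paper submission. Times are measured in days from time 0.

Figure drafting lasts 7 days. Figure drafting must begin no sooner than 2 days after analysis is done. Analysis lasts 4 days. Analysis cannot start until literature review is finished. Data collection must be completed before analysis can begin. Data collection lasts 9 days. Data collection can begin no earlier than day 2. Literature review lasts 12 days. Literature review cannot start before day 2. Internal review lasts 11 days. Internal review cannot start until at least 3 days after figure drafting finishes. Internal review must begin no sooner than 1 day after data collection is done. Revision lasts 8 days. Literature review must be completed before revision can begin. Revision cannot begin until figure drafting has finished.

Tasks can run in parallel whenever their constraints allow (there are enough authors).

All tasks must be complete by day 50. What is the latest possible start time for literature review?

Internal review has no dependents, so it just needs to finish by day 50. Starting by 50 − 11 = day 39 achieves that.
Revision must finish by day 50; it takes 8 days, so it must start by 50 − 8 = day 42.
For figure drafting: internal review (must start by day 39, minus 3-day gap → day 36); revision (must start by day 42). The most restrictive is day 36; with a 7-day duration, figure drafting must start by day 29.
Analysis has to be done before figure drafting (must start by day 29, minus 2-day gap → day 27). That means finishing by day 27, i.e. starting by 27 − 4 = day 23.
Literature review feeds analysis (must start by day 23); revision (must start by day 42). Taking the minimum, literature review must finish by day 23 and start by 23 − 12 = day 11.

11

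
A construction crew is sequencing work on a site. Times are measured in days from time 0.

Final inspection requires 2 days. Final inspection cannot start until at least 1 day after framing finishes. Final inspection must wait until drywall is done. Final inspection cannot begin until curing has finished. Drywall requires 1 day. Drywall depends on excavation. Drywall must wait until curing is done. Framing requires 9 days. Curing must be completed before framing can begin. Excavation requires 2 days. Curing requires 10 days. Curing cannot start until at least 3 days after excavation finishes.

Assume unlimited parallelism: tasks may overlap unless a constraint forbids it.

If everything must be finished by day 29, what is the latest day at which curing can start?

Nothing follows final inspection; the deadline of day 29 is its only limit. It must start by 29 − 2 = day 27.
Framing has to be done before final inspection (must start by day 27, minus 1-day gap → day 26). That means finishing by day 26, i.e. starting by 26 − 9 = day 17.
Since final inspection (must start by day 27) depends on it, drywall must finish by day 27. Backing off its 1-day duration gives a latest start of day 26.
For curing: framing (must start by day 17); drywall (must start by day 26); final inspection (must start by day 27). The most restrictive is day 17; with a 10-day duration, curing must start by day 7.

7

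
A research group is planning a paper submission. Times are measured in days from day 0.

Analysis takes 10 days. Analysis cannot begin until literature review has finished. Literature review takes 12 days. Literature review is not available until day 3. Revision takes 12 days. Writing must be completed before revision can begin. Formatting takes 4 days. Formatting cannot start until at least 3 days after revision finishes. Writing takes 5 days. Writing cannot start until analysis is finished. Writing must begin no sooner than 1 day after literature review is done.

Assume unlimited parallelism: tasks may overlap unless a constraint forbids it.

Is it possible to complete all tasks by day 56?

Yes

Literature review cannot begin until its own release at day 3. It runs from day 3 to 3 + 12 = day 15.
Analysis waits on literature review (finishes day 15), so it starts at day 15 and finishes at 15 + 10 = day 25.
For writing: analysis (finishes day 25); literature review (finishes day 15, plus 1-day gap → day 16). Taking the maximum gives a start of day 25, and it finishes at 25 + 5 = day 30.
After writing (finishes day 30), revision can start at day 30 and finishes at day 42.
Formatting cannot begin until revision (finishes day 42, plus 3-day gap → day 45). It runs from day 45 to 45 + 4 = day 49.
Every task is finished by day 49, which is no later than the deadline of 56, so the schedule is feasible.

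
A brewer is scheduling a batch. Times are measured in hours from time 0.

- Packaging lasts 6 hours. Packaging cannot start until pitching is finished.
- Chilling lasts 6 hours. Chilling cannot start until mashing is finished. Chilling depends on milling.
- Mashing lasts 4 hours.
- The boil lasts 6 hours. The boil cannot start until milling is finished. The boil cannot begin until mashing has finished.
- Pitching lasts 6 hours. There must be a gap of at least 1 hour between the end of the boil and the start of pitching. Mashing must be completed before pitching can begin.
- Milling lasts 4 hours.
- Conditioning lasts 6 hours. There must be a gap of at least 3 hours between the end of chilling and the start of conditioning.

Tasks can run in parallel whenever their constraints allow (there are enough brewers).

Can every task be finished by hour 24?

Mashing has no prerequisites, so it starts at hour 0 and finishes at hour 4.
Milling can start immediately at hour 0; it finishes at hour 4.
Chilling cannot start until mashing (finishes hour 4); milling (finishes hour 4). The controlling bound is hour 4, so chilling finishes at 4 + 6 = hour 10.
Conditioning cannot begin until chilling (finishes hour 10, plus 3-hour gap → hour 13). It runs from hour 13 to 13 + 6 = hour 19.
The boil has to wait for milling (finishes hour 4); mashing (finishes hour 4). The latest of these is hour 4, so the boil runs hour 4 to 4 + 6 = hour 10.
Pitching has to wait for the boil (finishes hour 10, plus 1-hour gap → hour 11); mashing (finishes hour 4). The latest of these is hour 11, so pitching runs hour 11 to 11 + 6 = hour 17.
Packaging cannot begin until pitching (finishes hour 17). It runs from hour 17 to 17 + 6 = hour 23.
Every task is finished by hour 23, which is no later than the deadline of 24, so the schedule is feasible.

Yes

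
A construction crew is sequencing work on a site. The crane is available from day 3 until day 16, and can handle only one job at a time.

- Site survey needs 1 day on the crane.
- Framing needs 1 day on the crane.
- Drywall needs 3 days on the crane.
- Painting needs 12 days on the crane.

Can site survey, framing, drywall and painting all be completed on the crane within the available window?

The crane window is 16 − 3 = 13 days.
Running back to back, the jobs need 1 + 1 + 3 + 12 = 17 days on the crane.
Since 17 > 13, they cannot all fit.

No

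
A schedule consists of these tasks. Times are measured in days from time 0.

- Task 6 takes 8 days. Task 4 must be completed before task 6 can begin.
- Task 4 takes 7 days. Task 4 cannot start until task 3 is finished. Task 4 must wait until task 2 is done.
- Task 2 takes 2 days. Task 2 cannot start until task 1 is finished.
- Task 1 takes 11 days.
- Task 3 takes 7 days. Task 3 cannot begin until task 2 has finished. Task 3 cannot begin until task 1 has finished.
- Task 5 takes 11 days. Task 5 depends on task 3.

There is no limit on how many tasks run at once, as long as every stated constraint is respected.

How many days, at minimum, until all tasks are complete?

Nothing blocks task 1, so it runs from day 0 to day 11.
Task 2 waits on task 1 (finishes day 11), so it starts at day 11 and finishes at 11 + 2 = day 13.
Task 3 has to wait for task 2 (finishes day 13); task 1 (finishes day 11). The latest of these is day 13, so task 3 runs day 13 to 13 + 7 = day 20.
After task 3 (finishes day 20), task 5 can start at day 20 and finishes at day 31.
For task 4: task 3 (finishes day 20); task 2 (finishes day 13). Taking the maximum gives a start of day 20, and it finishes at 20 + 7 = day 27.
After task 4 (finishes day 27), task 6 can start at day 27 and finishes at day 35.
All tasks are finished once the last one completes. Finish times: Task 1 at 11, Task 2 at 13, Task 3 at 20, Task 4 at 27, Task 5 at 31, Task 6 at 35. The latest is day 35.

35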